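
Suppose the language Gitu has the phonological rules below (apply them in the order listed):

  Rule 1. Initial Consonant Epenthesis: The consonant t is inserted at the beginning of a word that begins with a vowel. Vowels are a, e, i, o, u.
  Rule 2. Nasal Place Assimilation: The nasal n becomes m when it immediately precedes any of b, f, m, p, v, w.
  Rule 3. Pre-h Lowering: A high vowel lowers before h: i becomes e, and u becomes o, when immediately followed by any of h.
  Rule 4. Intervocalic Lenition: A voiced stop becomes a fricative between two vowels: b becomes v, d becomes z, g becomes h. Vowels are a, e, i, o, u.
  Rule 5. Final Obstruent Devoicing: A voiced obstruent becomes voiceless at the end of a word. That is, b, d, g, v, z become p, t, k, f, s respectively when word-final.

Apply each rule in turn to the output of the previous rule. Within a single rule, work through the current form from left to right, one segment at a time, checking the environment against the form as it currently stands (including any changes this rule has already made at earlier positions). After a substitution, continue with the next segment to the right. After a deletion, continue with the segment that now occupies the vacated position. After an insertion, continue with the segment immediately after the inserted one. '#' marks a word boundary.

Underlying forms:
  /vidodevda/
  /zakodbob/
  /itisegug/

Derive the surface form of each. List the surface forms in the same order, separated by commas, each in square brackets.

[vizozevda], [zakodbop], [titisehuk]

/vidodevda/:
  Rule 1 Initial Consonant Epenthesis: no change — [vidodevda]
  Rule 2 Nasal Place Assimilation: no change — [vidodevda]
  Rule 3 Pre-h Lowering: no change — [vidodevda]
  Rule 4 Intervocalic Lenition: [vidodevda] → [vizozevda]
  Rule 5 Final Obstruent Devoicing: no change — [vizozevda]
/zakodbob/:
  Rule 1 Initial Consonant Epenthesis: no change — [zakodbob]
  Rule 2 Nasal Place Assimilation: no change — [zakodbob]
  Rule 3 Pre-h Lowering: no change — [zakodbob]
  Rule 4 Intervocalic Lenition: no change — [zakodbob]
  Rule 5 Final Obstruent Devoicing: [zakodbob] → [zakodbop]
/itisegug/:
  Rule 1 Initial Consonant Epenthesis: [itisegug] → [titisegug]
  Rule 2 Nasal Place Assimilation: no change — [titisegug]
  Rule 3 Pre-h Lowering: no change — [titisegug]
  Rule 4 Intervocalic Lenition: [titisegug] → [titisehug]
  Rule 5 Final Obstruent Devoicing: [titisehug] → [titisehuk]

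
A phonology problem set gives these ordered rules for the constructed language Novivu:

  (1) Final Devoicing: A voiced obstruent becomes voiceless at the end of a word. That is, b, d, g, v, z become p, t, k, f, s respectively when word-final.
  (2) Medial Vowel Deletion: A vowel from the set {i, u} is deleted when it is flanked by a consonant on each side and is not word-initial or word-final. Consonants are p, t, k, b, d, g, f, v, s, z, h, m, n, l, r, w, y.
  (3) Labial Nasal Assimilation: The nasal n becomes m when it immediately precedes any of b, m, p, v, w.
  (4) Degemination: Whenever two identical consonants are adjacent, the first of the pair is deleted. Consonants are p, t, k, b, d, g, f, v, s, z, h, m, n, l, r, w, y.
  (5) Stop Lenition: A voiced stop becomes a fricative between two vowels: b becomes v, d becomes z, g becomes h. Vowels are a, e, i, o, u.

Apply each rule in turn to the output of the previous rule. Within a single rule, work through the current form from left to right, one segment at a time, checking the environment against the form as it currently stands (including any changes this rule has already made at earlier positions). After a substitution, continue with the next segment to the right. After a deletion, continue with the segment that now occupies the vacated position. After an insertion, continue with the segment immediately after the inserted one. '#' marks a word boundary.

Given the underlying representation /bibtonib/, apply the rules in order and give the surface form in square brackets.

[btomp]

(1) Final Devoicing: [bibtonib] → [bibtonip]
(2) Medial Vowel Deletion: [bibtonip] → [bbtonp]
(3) Labial Nasal Assimilation: [bbtonp] → [bbtomp]
(4) Degemination: [bbtomp] → [btomp]
(5) Stop Lenition: no change — [btomp]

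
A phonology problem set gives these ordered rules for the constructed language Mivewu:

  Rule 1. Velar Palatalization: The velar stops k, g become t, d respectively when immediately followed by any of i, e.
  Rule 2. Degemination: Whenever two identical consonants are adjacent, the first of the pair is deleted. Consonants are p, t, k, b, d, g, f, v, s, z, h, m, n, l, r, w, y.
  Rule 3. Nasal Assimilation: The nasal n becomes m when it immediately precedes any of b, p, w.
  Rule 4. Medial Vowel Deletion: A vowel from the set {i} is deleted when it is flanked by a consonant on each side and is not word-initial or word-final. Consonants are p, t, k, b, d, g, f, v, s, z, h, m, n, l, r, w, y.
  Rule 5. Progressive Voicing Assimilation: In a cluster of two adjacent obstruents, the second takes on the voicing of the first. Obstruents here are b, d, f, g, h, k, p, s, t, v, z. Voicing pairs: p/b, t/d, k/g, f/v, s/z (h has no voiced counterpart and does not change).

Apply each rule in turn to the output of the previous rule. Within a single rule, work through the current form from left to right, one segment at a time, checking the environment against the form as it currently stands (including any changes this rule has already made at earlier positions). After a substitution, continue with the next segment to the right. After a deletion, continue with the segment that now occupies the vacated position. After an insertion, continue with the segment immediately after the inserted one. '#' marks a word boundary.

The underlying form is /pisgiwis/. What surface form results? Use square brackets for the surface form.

Rule 1 Velar Palatalization: [pisgiwis] → [pisdiwis]
Rule 2 Degemination: no change — [pisdiwis]
Rule 3 Nasal Assimilation: no change — [pisdiwis]
Rule 4 Medial Vowel Deletion: [pisdiwis] → [psdws]
Rule 5 Progressive Voicing Assimilation: [psdws] → [pstws]

[pstws]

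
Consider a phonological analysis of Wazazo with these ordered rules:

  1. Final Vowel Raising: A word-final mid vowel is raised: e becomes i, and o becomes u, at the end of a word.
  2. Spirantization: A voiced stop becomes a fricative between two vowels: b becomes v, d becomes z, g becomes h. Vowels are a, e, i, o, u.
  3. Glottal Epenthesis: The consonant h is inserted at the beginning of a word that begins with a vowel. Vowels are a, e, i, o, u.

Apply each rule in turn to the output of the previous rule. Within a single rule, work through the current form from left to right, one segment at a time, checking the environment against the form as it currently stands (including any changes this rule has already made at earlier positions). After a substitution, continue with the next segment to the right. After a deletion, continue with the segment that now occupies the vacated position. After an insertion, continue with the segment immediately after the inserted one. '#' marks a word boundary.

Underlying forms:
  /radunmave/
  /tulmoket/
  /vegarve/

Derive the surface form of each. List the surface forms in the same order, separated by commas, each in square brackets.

[razunmavi], [tulmoket], [veharvi]

/radunmave/:
  1 Final Vowel Raising: [radunmave] → [radunmavi]
  2 Spirantization: [radunmavi] → [razunmavi]
  3 Glottal Epenthesis: no change — [razunmavi]
/tulmoket/:
  1 Final Vowel Raising: no change — [tulmoket]
  2 Spirantization: no change — [tulmoket]
  3 Glottal Epenthesis: no change — [tulmoket]
/vegarve/:
  1 Final Vowel Raising: [vegarve] → [vegarvi]
  2 Spirantization: [vegarvi] → [veharvi]
  3 Glottal Epenthesis: no change — [veharvi]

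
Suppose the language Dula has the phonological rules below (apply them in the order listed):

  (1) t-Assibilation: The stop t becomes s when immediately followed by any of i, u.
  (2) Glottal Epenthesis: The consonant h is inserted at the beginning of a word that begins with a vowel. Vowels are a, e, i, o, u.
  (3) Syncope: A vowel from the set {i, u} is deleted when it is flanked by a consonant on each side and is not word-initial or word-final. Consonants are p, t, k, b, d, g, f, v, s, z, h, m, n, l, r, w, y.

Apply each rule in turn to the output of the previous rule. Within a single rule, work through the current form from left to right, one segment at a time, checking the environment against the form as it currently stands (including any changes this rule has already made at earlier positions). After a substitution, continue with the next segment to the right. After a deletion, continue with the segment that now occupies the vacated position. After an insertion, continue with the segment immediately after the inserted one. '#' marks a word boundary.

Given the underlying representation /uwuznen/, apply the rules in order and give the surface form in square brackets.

[hwznen]

(1) t-Assibilation: no change — [uwuznen]
(2) Glottal Epenthesis: [uwuznen] → [huwuznen]
(3) Syncope: [huwuznen] → [hwznen]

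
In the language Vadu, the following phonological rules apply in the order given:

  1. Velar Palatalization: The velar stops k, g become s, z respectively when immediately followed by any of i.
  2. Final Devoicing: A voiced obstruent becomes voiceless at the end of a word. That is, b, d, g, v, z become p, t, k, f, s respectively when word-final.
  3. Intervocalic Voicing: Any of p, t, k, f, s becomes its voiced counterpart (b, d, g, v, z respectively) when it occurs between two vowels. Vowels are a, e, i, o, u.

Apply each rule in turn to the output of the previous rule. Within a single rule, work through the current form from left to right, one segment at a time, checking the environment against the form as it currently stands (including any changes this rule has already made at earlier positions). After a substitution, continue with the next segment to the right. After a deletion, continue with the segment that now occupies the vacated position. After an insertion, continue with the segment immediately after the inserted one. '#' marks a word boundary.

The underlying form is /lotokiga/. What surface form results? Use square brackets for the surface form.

[lodoziga]

1 Velar Palatalization: [lotokiga] → [lotosiga]
2 Final Devoicing: no change — [lotosiga]
3 Intervocalic Voicing: [lotosiga] → [lodoziga]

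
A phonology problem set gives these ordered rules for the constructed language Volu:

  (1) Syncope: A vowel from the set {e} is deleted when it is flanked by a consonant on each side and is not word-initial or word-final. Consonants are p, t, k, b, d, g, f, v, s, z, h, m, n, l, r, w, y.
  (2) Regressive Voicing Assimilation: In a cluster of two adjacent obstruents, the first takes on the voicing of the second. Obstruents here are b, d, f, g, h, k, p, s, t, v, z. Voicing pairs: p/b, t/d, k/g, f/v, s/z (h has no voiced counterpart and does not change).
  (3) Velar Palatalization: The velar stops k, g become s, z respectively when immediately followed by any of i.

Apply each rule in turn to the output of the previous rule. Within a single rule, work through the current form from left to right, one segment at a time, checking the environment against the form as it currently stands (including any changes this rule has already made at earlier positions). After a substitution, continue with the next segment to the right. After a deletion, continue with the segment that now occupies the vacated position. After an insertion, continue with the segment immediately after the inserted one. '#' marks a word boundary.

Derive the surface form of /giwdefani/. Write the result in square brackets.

[ziwtfani]

(1) Syncope: [giwdefani] → [giwdfani]
(2) Regressive Voicing Assimilation: [giwdfani] → [giwtfani]
(3) Velar Palatalization: [giwtfani] → [ziwtfani]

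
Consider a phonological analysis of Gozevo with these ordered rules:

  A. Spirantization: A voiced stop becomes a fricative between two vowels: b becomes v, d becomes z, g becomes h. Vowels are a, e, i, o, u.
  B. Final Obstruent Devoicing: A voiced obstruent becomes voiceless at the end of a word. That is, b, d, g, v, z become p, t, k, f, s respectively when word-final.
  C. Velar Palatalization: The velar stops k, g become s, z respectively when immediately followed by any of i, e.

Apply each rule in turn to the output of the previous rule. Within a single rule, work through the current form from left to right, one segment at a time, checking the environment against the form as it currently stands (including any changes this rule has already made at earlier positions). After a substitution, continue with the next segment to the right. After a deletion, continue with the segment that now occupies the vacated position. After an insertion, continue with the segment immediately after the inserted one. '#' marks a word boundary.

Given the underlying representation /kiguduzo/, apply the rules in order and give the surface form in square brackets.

[sihuzuzo]

A Spirantization: [kiguduzo] → [kihuzuzo]
B Final Obstruent Devoicing: no change — [kihuzuzo]
C Velar Palatalization: [kihuzuzo] → [sihuzuzo]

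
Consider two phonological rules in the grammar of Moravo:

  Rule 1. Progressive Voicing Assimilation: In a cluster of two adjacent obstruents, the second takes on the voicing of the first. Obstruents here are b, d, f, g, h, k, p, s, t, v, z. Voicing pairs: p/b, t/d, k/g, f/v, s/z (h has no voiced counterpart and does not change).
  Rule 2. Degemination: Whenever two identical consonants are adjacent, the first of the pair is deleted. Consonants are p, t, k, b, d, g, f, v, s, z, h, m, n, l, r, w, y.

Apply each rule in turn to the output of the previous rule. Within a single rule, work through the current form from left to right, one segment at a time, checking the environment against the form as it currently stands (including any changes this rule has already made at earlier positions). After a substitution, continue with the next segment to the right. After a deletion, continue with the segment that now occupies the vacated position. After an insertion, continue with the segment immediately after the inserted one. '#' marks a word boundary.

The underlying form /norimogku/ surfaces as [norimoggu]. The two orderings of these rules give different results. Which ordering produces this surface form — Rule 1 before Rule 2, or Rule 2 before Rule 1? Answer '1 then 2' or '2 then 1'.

Order 1 then 2:
  1 Progressive Voicing Assimilation: [norimogku] → [norimoggu]
  2 Degemination: [norimoggu] → [norimogu]
  result: [norimogu]
Order 2 then 1:
  2 Degemination: no change — [norimogku]
  1 Progressive Voicing Assimilation: [norimogku] → [norimoggu]
  result: [norimoggu]

2 then 1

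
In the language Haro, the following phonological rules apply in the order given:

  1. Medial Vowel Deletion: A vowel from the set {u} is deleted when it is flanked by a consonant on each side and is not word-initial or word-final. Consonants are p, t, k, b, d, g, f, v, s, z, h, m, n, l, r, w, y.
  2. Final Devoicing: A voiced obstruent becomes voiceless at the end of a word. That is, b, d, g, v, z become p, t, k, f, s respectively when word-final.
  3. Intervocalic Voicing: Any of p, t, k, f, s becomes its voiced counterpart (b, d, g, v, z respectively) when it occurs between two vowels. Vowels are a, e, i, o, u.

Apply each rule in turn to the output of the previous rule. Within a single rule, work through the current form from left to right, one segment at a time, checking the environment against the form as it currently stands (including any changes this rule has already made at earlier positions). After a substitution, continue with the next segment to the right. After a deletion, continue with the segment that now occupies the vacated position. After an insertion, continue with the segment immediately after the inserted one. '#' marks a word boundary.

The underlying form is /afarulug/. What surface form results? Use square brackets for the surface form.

1 Medial Vowel Deletion: [afarulug] → [afarlg]
2 Final Devoicing: [afarlg] → [afarlk]
3 Intervocalic Voicing: [afarlk] → [avarlk]

[avarlk]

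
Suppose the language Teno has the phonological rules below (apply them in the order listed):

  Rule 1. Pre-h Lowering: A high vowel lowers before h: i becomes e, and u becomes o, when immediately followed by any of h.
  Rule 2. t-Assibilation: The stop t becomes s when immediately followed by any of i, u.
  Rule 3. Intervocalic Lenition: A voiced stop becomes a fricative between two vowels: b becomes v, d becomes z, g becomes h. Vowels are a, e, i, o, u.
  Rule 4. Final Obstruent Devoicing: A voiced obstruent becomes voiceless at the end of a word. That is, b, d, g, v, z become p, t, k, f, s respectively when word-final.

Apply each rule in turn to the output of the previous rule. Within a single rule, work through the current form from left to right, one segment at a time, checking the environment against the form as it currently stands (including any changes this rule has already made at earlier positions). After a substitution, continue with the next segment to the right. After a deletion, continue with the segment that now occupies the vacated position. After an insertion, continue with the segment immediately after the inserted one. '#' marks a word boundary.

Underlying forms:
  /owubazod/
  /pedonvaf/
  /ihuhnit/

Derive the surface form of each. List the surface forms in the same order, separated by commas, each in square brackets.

/owubazod/:
  Rule 1 Pre-h Lowering: no change — [owubazod]
  Rule 2 t-Assibilation: no change — [owubazod]
  Rule 3 Intervocalic Lenition: [owubazod] → [owuvazod]
  Rule 4 Final Obstruent Devoicing: [owuvazod] → [owuvazot]
/pedonvaf/:
  Rule 1 Pre-h Lowering: no change — [pedonvaf]
  Rule 2 t-Assibilation: no change — [pedonvaf]
  Rule 3 Intervocalic Lenition: [pedonvaf] → [pezonvaf]
  Rule 4 Final Obstruent Devoicing: no change — [pezonvaf]
/ihuhnit/:
  Rule 1 Pre-h Lowering: [ihuhnit] → [ehohnit]
  Rule 2 t-Assibilation: no change — [ehohnit]
  Rule 3 Intervocalic Lenition: no change — [ehohnit]
  Rule 4 Final Obstruent Devoicing: no change — [ehohnit]

[owuvazot], [pezonvaf], [ehohnit]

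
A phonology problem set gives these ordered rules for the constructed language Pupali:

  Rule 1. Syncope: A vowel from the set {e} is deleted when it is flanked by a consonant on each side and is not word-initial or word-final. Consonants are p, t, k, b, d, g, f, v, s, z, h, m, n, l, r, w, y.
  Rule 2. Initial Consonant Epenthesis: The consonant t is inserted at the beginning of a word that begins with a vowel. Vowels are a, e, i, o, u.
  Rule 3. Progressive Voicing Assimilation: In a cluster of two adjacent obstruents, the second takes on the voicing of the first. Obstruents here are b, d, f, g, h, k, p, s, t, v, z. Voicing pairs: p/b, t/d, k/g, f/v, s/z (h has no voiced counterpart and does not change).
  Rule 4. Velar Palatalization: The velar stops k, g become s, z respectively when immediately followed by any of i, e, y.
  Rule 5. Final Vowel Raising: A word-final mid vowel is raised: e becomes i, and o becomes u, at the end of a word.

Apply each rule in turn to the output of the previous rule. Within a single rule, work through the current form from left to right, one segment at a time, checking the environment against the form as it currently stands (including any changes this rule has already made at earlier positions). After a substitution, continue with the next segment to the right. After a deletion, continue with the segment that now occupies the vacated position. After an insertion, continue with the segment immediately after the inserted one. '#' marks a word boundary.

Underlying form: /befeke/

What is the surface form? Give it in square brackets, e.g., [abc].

Rule 1 Syncope: [befeke] → [bfke]
Rule 2 Initial Consonant Epenthesis: no change — [bfke]
Rule 3 Progressive Voicing Assimilation: [bfke] → [bvge]
Rule 4 Velar Palatalization: [bvge] → [bvze]
Rule 5 Final Vowel Raising: [bvze] → [bvzi]

[bvzi]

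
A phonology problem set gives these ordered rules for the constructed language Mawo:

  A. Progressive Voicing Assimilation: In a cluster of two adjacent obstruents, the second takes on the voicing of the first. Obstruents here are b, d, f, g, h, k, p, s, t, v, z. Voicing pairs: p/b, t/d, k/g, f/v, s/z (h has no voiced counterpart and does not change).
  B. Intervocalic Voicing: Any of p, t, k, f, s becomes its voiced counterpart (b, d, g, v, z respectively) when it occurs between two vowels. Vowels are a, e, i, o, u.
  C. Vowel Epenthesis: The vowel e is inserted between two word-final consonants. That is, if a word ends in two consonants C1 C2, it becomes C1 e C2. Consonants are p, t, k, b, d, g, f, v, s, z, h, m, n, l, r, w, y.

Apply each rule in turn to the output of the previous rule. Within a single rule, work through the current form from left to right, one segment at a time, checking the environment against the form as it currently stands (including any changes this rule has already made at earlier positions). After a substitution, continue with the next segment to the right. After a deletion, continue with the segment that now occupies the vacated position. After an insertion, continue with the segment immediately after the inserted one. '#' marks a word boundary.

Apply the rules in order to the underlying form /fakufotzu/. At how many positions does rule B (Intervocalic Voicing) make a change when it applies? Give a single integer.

2

A Progressive Voicing Assimilation: [fakufotzu] → [fakufotsu]
B Intervocalic Voicing: [fakufotsu] → [faguvotsu]
C Vowel Epenthesis: no change — [faguvotsu]
Rule B changed 2 position(s).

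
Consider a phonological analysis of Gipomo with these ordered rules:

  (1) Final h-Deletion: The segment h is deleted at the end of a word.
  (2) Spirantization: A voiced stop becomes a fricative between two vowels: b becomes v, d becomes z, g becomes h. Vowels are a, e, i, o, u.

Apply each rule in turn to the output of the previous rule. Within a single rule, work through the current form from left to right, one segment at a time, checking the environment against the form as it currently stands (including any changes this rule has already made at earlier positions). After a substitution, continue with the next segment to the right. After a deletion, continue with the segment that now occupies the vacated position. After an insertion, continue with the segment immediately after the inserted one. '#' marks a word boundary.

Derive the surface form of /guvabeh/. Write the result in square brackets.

(1) Final h-Deletion: [guvabeh] → [guvabe]
(2) Spirantization: [guvabe] → [guvave]

[guvave]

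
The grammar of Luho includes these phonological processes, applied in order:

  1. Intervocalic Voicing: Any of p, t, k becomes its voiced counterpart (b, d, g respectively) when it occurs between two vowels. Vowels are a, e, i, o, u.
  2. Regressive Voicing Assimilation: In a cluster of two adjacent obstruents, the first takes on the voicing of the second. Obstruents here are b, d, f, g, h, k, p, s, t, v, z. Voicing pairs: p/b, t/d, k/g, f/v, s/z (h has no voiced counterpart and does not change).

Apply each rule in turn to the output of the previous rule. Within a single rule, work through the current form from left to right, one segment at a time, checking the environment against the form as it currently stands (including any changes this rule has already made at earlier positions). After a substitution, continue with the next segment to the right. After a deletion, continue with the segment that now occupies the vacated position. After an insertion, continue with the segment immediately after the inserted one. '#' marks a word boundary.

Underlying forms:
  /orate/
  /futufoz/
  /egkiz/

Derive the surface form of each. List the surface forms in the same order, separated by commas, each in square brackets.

/orate/:
  1 Intervocalic Voicing: [orate] → [orade]
  2 Regressive Voicing Assimilation: no change — [orade]
/futufoz/:
  1 Intervocalic Voicing: [futufoz] → [fudufoz]
  2 Regressive Voicing Assimilation: no change — [fudufoz]
/egkiz/:
  1 Intervocalic Voicing: no change — [egkiz]
  2 Regressive Voicing Assimilation: [egkiz] → [ekkiz]

[orade], [fudufoz], [ekkiz]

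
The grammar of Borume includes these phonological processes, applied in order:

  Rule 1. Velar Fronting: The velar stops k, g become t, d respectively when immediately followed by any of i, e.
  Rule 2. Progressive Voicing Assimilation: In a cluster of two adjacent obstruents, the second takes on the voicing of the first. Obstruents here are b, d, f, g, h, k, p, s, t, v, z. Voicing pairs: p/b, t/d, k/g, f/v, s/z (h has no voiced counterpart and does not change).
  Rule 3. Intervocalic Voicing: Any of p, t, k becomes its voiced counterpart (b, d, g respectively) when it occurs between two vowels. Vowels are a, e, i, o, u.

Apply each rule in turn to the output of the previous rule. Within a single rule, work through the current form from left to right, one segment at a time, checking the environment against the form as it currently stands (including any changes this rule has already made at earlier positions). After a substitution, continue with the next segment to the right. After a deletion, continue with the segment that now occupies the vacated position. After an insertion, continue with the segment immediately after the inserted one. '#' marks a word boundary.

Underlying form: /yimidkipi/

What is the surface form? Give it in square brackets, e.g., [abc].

[yimiddibi]

Rule 1 Velar Fronting: [yimidkipi] → [yimidtipi]
Rule 2 Progressive Voicing Assimilation: [yimidtipi] → [yimiddipi]
Rule 3 Intervocalic Voicing: [yimiddipi] → [yimiddibi]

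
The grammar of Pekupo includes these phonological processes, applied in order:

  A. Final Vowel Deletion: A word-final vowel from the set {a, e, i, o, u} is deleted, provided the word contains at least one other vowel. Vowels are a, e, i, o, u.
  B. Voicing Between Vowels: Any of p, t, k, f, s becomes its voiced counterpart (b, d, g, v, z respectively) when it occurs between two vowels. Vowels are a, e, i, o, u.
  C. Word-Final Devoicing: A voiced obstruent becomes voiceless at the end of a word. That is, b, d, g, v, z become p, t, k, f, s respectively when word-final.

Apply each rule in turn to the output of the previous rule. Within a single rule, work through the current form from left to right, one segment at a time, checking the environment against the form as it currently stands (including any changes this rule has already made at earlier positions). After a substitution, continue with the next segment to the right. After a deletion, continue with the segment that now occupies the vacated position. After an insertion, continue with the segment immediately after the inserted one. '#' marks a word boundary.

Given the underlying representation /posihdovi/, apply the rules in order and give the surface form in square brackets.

[pozihdof]

A Final Vowel Deletion: [posihdovi] → [posihdov]
B Voicing Between Vowels: [posihdov] → [pozihdov]
C Word-Final Devoicing: [pozihdov] → [pozihdof]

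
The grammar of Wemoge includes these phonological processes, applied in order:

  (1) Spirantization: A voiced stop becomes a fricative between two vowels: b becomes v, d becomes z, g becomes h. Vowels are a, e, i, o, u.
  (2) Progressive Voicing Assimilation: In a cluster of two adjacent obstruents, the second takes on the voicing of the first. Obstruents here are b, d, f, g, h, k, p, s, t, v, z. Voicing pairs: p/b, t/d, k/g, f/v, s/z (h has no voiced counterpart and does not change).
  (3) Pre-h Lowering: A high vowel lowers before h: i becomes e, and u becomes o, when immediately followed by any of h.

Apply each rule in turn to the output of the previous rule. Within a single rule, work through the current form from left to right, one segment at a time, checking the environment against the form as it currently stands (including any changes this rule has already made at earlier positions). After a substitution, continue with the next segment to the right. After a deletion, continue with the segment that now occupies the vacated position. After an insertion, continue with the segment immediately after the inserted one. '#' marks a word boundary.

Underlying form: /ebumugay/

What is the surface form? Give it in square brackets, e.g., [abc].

[evumohay]

(1) Spirantization: [ebumugay] → [evumuhay]
(2) Progressive Voicing Assimilation: no change — [evumuhay]
(3) Pre-h Lowering: [evumuhay] → [evumohay]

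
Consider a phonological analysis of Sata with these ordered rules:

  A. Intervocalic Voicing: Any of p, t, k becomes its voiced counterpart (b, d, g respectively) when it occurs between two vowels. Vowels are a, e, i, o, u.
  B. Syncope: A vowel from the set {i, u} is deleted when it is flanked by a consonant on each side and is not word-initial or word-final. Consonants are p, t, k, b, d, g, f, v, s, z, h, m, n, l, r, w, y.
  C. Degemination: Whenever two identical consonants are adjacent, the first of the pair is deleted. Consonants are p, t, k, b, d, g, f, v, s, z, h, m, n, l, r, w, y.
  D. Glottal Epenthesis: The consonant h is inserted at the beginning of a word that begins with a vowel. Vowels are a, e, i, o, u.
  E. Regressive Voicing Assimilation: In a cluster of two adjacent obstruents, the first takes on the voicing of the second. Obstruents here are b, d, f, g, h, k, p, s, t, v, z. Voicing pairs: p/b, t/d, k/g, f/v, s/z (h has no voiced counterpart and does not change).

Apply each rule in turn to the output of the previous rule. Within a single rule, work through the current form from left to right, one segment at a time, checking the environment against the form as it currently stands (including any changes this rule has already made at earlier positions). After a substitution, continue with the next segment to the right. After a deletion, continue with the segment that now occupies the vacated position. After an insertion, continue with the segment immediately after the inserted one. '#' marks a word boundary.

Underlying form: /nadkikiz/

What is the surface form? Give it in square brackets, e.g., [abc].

A Intervocalic Voicing: [nadkikiz] → [nadkigiz]
B Syncope: [nadkigiz] → [nadkgz]
C Degemination: no change — [nadkgz]
D Glottal Epenthesis: no change — [nadkgz]
E Regressive Voicing Assimilation: [nadkgz] → [natggz]

[natggz]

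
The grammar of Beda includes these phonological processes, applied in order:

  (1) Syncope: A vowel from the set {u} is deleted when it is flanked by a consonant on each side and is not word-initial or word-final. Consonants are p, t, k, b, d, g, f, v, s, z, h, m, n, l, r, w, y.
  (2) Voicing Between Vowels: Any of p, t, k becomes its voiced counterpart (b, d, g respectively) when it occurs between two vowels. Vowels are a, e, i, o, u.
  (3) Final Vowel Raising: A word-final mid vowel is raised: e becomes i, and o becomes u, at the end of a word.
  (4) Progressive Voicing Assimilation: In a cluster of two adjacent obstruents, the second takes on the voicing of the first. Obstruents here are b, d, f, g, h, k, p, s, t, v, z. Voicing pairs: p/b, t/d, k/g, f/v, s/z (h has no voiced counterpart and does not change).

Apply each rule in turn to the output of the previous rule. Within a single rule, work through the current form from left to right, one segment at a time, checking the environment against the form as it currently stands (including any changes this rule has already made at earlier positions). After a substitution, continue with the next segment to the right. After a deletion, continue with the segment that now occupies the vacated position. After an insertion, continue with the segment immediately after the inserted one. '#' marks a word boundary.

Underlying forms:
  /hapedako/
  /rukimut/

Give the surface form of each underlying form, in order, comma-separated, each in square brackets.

/hapedako/:
  (1) Syncope: no change — [hapedako]
  (2) Voicing Between Vowels: [hapedako] → [habedago]
  (3) Final Vowel Raising: [habedago] → [habedagu]
  (4) Progressive Voicing Assimilation: no change — [habedagu]
/rukimut/:
  (1) Syncope: [rukimut] → [rkimt]
  (2) Voicing Between Vowels: no change — [rkimt]
  (3) Final Vowel Raising: no change — [rkimt]
  (4) Progressive Voicing Assimilation: no change — [rkimt]

[habedagu], [rkimt]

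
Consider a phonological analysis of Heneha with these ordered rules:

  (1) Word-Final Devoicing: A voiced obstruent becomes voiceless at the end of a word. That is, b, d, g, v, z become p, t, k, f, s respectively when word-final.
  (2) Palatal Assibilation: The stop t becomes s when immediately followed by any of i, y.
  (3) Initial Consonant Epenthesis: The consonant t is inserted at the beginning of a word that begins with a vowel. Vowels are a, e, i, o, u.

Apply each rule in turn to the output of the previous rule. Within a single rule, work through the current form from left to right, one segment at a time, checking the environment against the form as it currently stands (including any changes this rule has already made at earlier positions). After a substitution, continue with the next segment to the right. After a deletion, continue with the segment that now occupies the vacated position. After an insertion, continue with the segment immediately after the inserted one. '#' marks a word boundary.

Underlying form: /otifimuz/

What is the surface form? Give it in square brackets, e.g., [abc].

(1) Word-Final Devoicing: [otifimuz] → [otifimus]
(2) Palatal Assibilation: [otifimus] → [osifimus]
(3) Initial Consonant Epenthesis: [osifimus] → [tosifimus]

[tosifimus]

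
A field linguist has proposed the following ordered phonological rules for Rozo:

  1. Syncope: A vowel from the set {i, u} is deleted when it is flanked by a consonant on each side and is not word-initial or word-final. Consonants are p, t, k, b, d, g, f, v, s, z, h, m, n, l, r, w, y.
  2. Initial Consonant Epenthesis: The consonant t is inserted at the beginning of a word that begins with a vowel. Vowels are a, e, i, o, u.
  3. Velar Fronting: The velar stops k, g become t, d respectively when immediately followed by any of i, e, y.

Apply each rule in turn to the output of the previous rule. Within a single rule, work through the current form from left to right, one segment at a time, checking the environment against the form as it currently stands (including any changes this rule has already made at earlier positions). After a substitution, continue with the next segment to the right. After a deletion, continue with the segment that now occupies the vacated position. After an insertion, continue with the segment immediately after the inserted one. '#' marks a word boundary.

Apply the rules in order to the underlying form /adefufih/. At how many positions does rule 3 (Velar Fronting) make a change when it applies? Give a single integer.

1 Syncope: [adefufih] → [adeffh]
2 Initial Consonant Epenthesis: [adeffh] → [tadeffh]
3 Velar Fronting: no change — [tadeffh]
Rule 3 changed 0 position(s).

0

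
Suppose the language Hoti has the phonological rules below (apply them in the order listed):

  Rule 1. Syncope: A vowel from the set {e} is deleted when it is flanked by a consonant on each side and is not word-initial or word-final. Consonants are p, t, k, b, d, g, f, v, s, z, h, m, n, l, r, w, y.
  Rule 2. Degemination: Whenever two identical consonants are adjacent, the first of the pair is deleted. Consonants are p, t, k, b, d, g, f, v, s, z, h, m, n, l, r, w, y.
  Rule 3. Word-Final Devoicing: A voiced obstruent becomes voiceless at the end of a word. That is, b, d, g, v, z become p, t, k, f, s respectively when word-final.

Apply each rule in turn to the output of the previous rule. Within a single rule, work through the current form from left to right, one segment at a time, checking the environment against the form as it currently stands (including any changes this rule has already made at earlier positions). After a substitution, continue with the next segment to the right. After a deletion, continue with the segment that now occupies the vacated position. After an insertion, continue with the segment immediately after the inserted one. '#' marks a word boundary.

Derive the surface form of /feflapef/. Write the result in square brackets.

[flapf]

Rule 1 Syncope: [feflapef] → [fflapf]
Rule 2 Degemination: [fflapf] → [flapf]
Rule 3 Word-Final Devoicing: no change — [flapf]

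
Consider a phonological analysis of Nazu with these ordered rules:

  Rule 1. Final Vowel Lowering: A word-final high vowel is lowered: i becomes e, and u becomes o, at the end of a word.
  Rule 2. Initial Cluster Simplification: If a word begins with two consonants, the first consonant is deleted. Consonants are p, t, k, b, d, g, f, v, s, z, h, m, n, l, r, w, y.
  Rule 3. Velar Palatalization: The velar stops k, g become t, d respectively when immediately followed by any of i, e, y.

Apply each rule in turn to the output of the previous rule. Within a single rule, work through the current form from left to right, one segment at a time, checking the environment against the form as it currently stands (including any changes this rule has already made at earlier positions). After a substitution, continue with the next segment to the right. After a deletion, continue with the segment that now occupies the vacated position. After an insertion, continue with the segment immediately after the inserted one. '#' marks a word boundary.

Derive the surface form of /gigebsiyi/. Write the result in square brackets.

[didebsiye]

Rule 1 Final Vowel Lowering: [gigebsiyi] → [gigebsiye]
Rule 2 Initial Cluster Simplification: no change — [gigebsiye]
Rule 3 Velar Palatalization: [gigebsiye] → [didebsiye]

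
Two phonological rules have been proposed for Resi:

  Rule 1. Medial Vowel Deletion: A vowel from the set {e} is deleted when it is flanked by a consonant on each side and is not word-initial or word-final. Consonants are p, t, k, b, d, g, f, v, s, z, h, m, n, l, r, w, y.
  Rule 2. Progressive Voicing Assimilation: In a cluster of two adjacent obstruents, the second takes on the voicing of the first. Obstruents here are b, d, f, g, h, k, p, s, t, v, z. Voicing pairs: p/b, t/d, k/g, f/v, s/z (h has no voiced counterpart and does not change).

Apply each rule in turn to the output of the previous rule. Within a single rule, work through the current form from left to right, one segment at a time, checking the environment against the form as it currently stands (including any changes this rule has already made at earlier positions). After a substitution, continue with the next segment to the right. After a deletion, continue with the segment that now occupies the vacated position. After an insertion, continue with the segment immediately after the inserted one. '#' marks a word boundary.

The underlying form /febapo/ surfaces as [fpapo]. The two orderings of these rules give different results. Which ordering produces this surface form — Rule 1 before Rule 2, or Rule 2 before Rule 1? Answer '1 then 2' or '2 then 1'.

1 then 2

Order 1 then 2:
  1 Medial Vowel Deletion: [febapo] → [fbapo]
  2 Progressive Voicing Assimilation: [fbapo] → [fpapo]
  result: [fpapo]
Order 2 then 1:
  2 Progressive Voicing Assimilation: no change — [febapo]
  1 Medial Vowel Deletion: [febapo] → [fbapo]
  result: [fbapo]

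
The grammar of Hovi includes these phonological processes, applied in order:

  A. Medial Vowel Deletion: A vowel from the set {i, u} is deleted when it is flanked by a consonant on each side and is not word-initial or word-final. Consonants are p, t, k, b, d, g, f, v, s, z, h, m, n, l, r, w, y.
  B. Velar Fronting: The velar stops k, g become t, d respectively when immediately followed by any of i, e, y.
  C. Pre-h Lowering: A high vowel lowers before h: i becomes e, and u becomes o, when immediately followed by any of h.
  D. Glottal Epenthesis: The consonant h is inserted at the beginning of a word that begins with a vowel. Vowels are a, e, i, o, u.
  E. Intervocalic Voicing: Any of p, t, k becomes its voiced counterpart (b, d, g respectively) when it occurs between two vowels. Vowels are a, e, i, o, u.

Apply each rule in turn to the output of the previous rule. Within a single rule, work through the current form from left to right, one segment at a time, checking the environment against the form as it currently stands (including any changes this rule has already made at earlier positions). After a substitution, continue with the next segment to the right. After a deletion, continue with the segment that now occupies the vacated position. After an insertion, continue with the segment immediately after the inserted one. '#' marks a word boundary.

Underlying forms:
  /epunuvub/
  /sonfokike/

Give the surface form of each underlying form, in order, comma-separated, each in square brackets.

/epunuvub/:
  A Medial Vowel Deletion: [epunuvub] → [epnvb]
  B Velar Fronting: no change — [epnvb]
  C Pre-h Lowering: no change — [epnvb]
  D Glottal Epenthesis: [epnvb] → [hepnvb]
  E Intervocalic Voicing: no change — [hepnvb]
/sonfokike/:
  A Medial Vowel Deletion: [sonfokike] → [sonfokke]
  B Velar Fronting: [sonfokke] → [sonfokte]
  C Pre-h Lowering: no change — [sonfokte]
  D Glottal Epenthesis: no change — [sonfokte]
  E Intervocalic Voicing: no change — [sonfokte]

[hepnvb], [sonfokte]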